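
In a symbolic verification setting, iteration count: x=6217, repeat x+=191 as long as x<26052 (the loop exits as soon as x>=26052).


Step 1: x goes from 6217 toward 26052 by 191; the body runs while x<26052, so iterations = ceil((bound-start)/step)
Step 2: Distance=19835
Step 3: ceil(19835/191)=104

104


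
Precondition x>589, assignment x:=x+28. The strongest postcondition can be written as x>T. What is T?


Formula: sp(P, x:=E) = exists old_x. (x = E[old_x/x]) AND P[old_x/x] (old_x is the value of x before the assignment; eliminate old_x by solving x = E[old_x/x] for old_x)
Step 1: Precondition P: x>589, i.e. old_x > 589
Step 2: Assignment gives x = old_x + 28, so old_x = x - 28
Step 3: Substitute into P: x - 28 > 589
Step 4: Simplify: x > 589+28 = 617

617


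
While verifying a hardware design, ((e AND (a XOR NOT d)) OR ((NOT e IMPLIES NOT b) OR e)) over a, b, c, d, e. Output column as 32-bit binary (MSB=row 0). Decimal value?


Formula: ((e AND (a XOR NOT d)) OR ((NOT e IMPLIES NOT b) OR e)) over a, b, c, d, e (32 rows)
Evaluate each row (bits = a,b,c,d,e, MSB first):
  row 0 [00000]: ((0 AND (0 XOR NOT 0)) OR ((NOT 0 IMPLIES NOT 0) OR 0)) -> 1
  row 1 [00001]: ((1 AND (0 XOR NOT 0)) OR ((NOT 1 IMPLIES NOT 0) OR 1)) -> 1
  row 2 [00010]: ((0 AND (0 XOR NOT 1)) OR ((NOT 0 IMPLIES NOT 0) OR 0)) -> 1
  row 3 [00011]: ((1 AND (0 XOR NOT 1)) OR ((NOT 1 IMPLIES NOT 0) OR 1)) -> 1
  row 4 [00100]: ((0 AND (0 XOR NOT 0)) OR ((NOT 0 IMPLIES NOT 0) OR 0)) -> 1
  row 5 [00101]: ((1 AND (0 XOR NOT 0)) OR ((NOT 1 IMPLIES NOT 0) OR 1)) -> 1
  row 6 [00110]: ((0 AND (0 XOR NOT 1)) OR ((NOT 0 IMPLIES NOT 0) OR 0)) -> 1
  row 7 [00111]: ((1 AND (0 XOR NOT 1)) OR ((NOT 1 IMPLIES NOT 0) OR 1)) -> 1
  row 8 [01000]: ((0 AND (0 XOR NOT 0)) OR ((NOT 0 IMPLIES NOT 1) OR 0)) -> 0
  row 9 [01001]: ((1 AND (0 XOR NOT 0)) OR ((NOT 1 IMPLIES NOT 1) OR 1)) -> 1
  row 10 [01010]: ((0 AND (0 XOR NOT 1)) OR ((NOT 0 IMPLIES NOT 1) OR 0)) -> 0
  row 11 [01011]: ((1 AND (0 XOR NOT 1)) OR ((NOT 1 IMPLIES NOT 1) OR 1)) -> 1
  row 12 [01100]: ((0 AND (0 XOR NOT 0)) OR ((NOT 0 IMPLIES NOT 1) OR 0)) -> 0
  row 13 [01101]: ((1 AND (0 XOR NOT 0)) OR ((NOT 1 IMPLIES NOT 1) OR 1)) -> 1
  row 14 [01110]: ((0 AND (0 XOR NOT 1)) OR ((NOT 0 IMPLIES NOT 1) OR 0)) -> 0
  row 15 [01111]: ((1 AND (0 XOR NOT 1)) OR ((NOT 1 IMPLIES NOT 1) OR 1)) -> 1
  row 16 [10000]: ((0 AND (1 XOR NOT 0)) OR ((NOT 0 IMPLIES NOT 0) OR 0)) -> 1
  row 17 [10001]: ((1 AND (1 XOR NOT 0)) OR ((NOT 1 IMPLIES NOT 0) OR 1)) -> 1
  row 18 [10010]: ((0 AND (1 XOR NOT 1)) OR ((NOT 0 IMPLIES NOT 0) OR 0)) -> 1
  row 19 [10011]: ((1 AND (1 XOR NOT 1)) OR ((NOT 1 IMPLIES NOT 0) OR 1)) -> 1
  row 20 [10100]: ((0 AND (1 XOR NOT 0)) OR ((NOT 0 IMPLIES NOT 0) OR 0)) -> 1
  row 21 [10101]: ((1 AND (1 XOR NOT 0)) OR ((NOT 1 IMPLIES NOT 0) OR 1)) -> 1
  row 22 [10110]: ((0 AND (1 XOR NOT 1)) OR ((NOT 0 IMPLIES NOT 0) OR 0)) -> 1
  row 23 [10111]: ((1 AND (1 XOR NOT 1)) OR ((NOT 1 IMPLIES NOT 0) OR 1)) -> 1
  row 24 [11000]: ((0 AND (1 XOR NOT 0)) OR ((NOT 0 IMPLIES NOT 1) OR 0)) -> 0
  row 25 [11001]: ((1 AND (1 XOR NOT 0)) OR ((NOT 1 IMPLIES NOT 1) OR 1)) -> 1
  row 26 [11010]: ((0 AND (1 XOR NOT 1)) OR ((NOT 0 IMPLIES NOT 1) OR 0)) -> 0
  row 27 [11011]: ((1 AND (1 XOR NOT 1)) OR ((NOT 1 IMPLIES NOT 1) OR 1)) -> 1
  row 28 [11100]: ((0 AND (1 XOR NOT 0)) OR ((NOT 0 IMPLIES NOT 1) OR 0)) -> 0
  row 29 [11101]: ((1 AND (1 XOR NOT 0)) OR ((NOT 1 IMPLIES NOT 1) OR 1)) -> 1
  row 30 [11110]: ((0 AND (1 XOR NOT 1)) OR ((NOT 0 IMPLIES NOT 1) OR 0)) -> 0
  row 31 [11111]: ((1 AND (1 XOR NOT 1)) OR ((NOT 1 IMPLIES NOT 1) OR 1)) -> 1
Full result column, 4 rows per line (a,b,c fixed per line; d,e runs 00..11 left to right):
  rows 0-3 [a,b,c=000]: 1111  = hex F
  rows 4-7 [a,b,c=001]: 1111  = hex F
  rows 8-11 [a,b,c=010]: 0101  = hex 5
  rows 12-15 [a,b,c=011]: 0101  = hex 5
  rows 16-19 [a,b,c=100]: 1111  = hex F
  rows 20-23 [a,b,c=101]: 1111  = hex F
  rows 24-27 [a,b,c=110]: 0101  = hex 5
  rows 28-31 [a,b,c=111]: 0101  = hex 5
Output column (row 0 .. row 31) = 11111111010101011111111101010101
Output column grouped in 4s = 1111 1111 0101 0101 1111 1111 0101 0101 = 0xFF55FF55
Convert to decimal digit by digit (value = value*16 + digit):
  F -> 15
  15*16 + 15 (F) = 255
  255*16 + 5 = 4085
  4085*16 + 5 = 65365
  65365*16 + 15 (F) = 1045855
  1045855*16 + 15 (F) = 16733695
  16733695*16 + 5 = 267739125
  267739125*16 + 5 = 4283826005
Decimal = 4283826005

4283826005


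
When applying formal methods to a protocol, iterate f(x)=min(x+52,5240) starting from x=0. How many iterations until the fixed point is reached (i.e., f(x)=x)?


Step 1: x=0, cap=5240, increment=52
Step 2: x grows by 52 each step until capped at 5240; fixed point is x=5240
Step 3: iterations = ceil(5240/52) = 101

101


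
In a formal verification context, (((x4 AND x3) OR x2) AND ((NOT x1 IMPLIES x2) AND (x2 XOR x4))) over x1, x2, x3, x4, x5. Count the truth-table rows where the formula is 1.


Formula: (((x4 AND x3) OR x2) AND ((NOT x1 IMPLIES x2) AND (x2 XOR x4))) over 5 vars (32 rows)
Evaluate each row (x1, x2, x3, x4, x5 as bits, MSB first):
  row 0 [00000]: (((0 AND 0) OR 0) AND ((NOT 0 IMPLIES 0) AND (0 XOR 0))) -> 0
  row 1 [00001]: (((0 AND 0) OR 0) AND ((NOT 0 IMPLIES 0) AND (0 XOR 0))) -> 0
  row 2 [00010]: (((1 AND 0) OR 0) AND ((NOT 0 IMPLIES 0) AND (0 XOR 1))) -> 0
  row 3 [00011]: (((1 AND 0) OR 0) AND ((NOT 0 IMPLIES 0) AND (0 XOR 1))) -> 0
  row 4 [00100]: (((0 AND 1) OR 0) AND ((NOT 0 IMPLIES 0) AND (0 XOR 0))) -> 0
  row 5 [00101]: (((0 AND 1) OR 0) AND ((NOT 0 IMPLIES 0) AND (0 XOR 0))) -> 0
  row 6 [00110]: (((1 AND 1) OR 0) AND ((NOT 0 IMPLIES 0) AND (0 XOR 1))) -> 0
  row 7 [00111]: (((1 AND 1) OR 0) AND ((NOT 0 IMPLIES 0) AND (0 XOR 1))) -> 0
  row 8 [01000]: (((0 AND 0) OR 1) AND ((NOT 0 IMPLIES 1) AND (1 XOR 0))) -> 1
  row 9 [01001]: (((0 AND 0) OR 1) AND ((NOT 0 IMPLIES 1) AND (1 XOR 0))) -> 1
  row 10 [01010]: (((1 AND 0) OR 1) AND ((NOT 0 IMPLIES 1) AND (1 XOR 1))) -> 0
  row 11 [01011]: (((1 AND 0) OR 1) AND ((NOT 0 IMPLIES 1) AND (1 XOR 1))) -> 0
  row 12 [01100]: (((0 AND 1) OR 1) AND ((NOT 0 IMPLIES 1) AND (1 XOR 0))) -> 1
  row 13 [01101]: (((0 AND 1) OR 1) AND ((NOT 0 IMPLIES 1) AND (1 XOR 0))) -> 1
  row 14 [01110]: (((1 AND 1) OR 1) AND ((NOT 0 IMPLIES 1) AND (1 XOR 1))) -> 0
  row 15 [01111]: (((1 AND 1) OR 1) AND ((NOT 0 IMPLIES 1) AND (1 XOR 1))) -> 0
  row 16 [10000]: (((0 AND 0) OR 0) AND ((NOT 1 IMPLIES 0) AND (0 XOR 0))) -> 0
  row 17 [10001]: (((0 AND 0) OR 0) AND ((NOT 1 IMPLIES 0) AND (0 XOR 0))) -> 0
  row 18 [10010]: (((1 AND 0) OR 0) AND ((NOT 1 IMPLIES 0) AND (0 XOR 1))) -> 0
  row 19 [10011]: (((1 AND 0) OR 0) AND ((NOT 1 IMPLIES 0) AND (0 XOR 1))) -> 0
  row 20 [10100]: (((0 AND 1) OR 0) AND ((NOT 1 IMPLIES 0) AND (0 XOR 0))) -> 0
  row 21 [10101]: (((0 AND 1) OR 0) AND ((NOT 1 IMPLIES 0) AND (0 XOR 0))) -> 0
  row 22 [10110]: (((1 AND 1) OR 0) AND ((NOT 1 IMPLIES 0) AND (0 XOR 1))) -> 1
  row 23 [10111]: (((1 AND 1) OR 0) AND ((NOT 1 IMPLIES 0) AND (0 XOR 1))) -> 1
  row 24 [11000]: (((0 AND 0) OR 1) AND ((NOT 1 IMPLIES 1) AND (1 XOR 0))) -> 1
  row 25 [11001]: (((0 AND 0) OR 1) AND ((NOT 1 IMPLIES 1) AND (1 XOR 0))) -> 1
  row 26 [11010]: (((1 AND 0) OR 1) AND ((NOT 1 IMPLIES 1) AND (1 XOR 1))) -> 0
  row 27 [11011]: (((1 AND 0) OR 1) AND ((NOT 1 IMPLIES 1) AND (1 XOR 1))) -> 0
  row 28 [11100]: (((0 AND 1) OR 1) AND ((NOT 1 IMPLIES 1) AND (1 XOR 0))) -> 1
  row 29 [11101]: (((0 AND 1) OR 1) AND ((NOT 1 IMPLIES 1) AND (1 XOR 0))) -> 1
  row 30 [11110]: (((1 AND 1) OR 1) AND ((NOT 1 IMPLIES 1) AND (1 XOR 1))) -> 0
  row 31 [11111]: (((1 AND 1) OR 1) AND ((NOT 1 IMPLIES 1) AND (1 XOR 1))) -> 0
Full result column, 8 rows per line (x1,x2 fixed per line; x3,x4,x5 runs 000..111 left to right):
  rows 0-7 [x1,x2=00]: 00000000  (ones: 0)
  rows 8-15 [x1,x2=01]: 11001100  (ones: 4)
  rows 16-23 [x1,x2=10]: 00000011  (ones: 2)
  rows 24-31 [x1,x2=11]: 11001100  (ones: 4)
Count of 1-rows = 0+4+2+4 = 10

10


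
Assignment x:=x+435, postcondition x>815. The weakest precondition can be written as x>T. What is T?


Formula: wp(x:=E, P) = P[E/x] (substitute E for x in postcondition)
Step 1: Postcondition: x>815
Step 2: Substitute x+435 for x: x+435>815
Step 3: Solve for x: x > 815-435 = 380

380


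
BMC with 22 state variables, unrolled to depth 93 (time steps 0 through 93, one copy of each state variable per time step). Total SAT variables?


BMC unrolls to depth k, creating one copy of each state var for steps 0..k.
Step count = 93 + 1 = 94 (steps 0 through 93)
Vars per step = 22
Total = 22 * 94 = 2068

2068


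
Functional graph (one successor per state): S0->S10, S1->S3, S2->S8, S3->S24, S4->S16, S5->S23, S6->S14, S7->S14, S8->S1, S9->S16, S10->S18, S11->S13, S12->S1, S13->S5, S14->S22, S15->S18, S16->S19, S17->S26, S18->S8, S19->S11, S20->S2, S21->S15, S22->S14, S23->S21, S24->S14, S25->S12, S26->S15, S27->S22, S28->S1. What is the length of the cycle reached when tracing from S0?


Trace from S0 until a state repeats:
  S0 -> S10 -> S18 -> S8 -> S1 -> S3 -> S24 -> S14 -> S22 -> S14
S14 first seen at step 7, revisited at step 9.
Cycle length = 9 - 7 = 2

2


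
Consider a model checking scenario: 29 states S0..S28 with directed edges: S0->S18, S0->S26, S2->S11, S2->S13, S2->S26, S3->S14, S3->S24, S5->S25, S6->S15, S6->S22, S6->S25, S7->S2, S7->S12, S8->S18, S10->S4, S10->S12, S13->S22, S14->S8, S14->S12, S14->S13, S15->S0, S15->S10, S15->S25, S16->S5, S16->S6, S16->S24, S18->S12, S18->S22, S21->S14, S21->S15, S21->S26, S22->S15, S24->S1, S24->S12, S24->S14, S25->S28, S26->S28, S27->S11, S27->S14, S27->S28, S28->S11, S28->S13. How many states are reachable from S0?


BFS from S0:
  layer 0: {S0}
  layer 1: {S18, S26}
  layer 2: {S12, S22, S28}
  layer 3: {S11, S13, S15}
  layer 4: {S10, S25}
  layer 5: {S4}
Reachable set: {S0, S4, S10, S11, S12, S13, S15, S18, S22, S25, S26, S28}
Count = 12

12


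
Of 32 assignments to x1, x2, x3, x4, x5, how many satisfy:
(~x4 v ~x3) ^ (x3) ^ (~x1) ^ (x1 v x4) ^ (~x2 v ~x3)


CNF with 5 clauses over 5 vars (32 assignments).
An assignment satisfies CNF iff every clause has >=1 true literal.
Check each row (bits = x1,x2,x3,x4,x5; clause T/F shown):
  row 0 [00000]: clauses=TFTFT -> 0
  row 1 [00001]: clauses=TFTFT -> 0
  row 2 [00010]: clauses=TFTTT -> 0
  row 3 [00011]: clauses=TFTTT -> 0
  row 4 [00100]: clauses=TTTFT -> 0
  row 5 [00101]: clauses=TTTFT -> 0
  row 6 [00110]: clauses=FTTTT -> 0
  row 7 [00111]: clauses=FTTTT -> 0
  row 8 [01000]: clauses=TFTFT -> 0
  row 9 [01001]: clauses=TFTFT -> 0
  row 10 [01010]: clauses=TFTTT -> 0
  row 11 [01011]: clauses=TFTTT -> 0
  row 12 [01100]: clauses=TTTFF -> 0
  row 13 [01101]: clauses=TTTFF -> 0
  row 14 [01110]: clauses=FTTTF -> 0
  row 15 [01111]: clauses=FTTTF -> 0
  row 16 [10000]: clauses=TFFTT -> 0
  row 17 [10001]: clauses=TFFTT -> 0
  row 18 [10010]: clauses=TFFTT -> 0
  row 19 [10011]: clauses=TFFTT -> 0
  row 20 [10100]: clauses=TTFTT -> 0
  row 21 [10101]: clauses=TTFTT -> 0
  row 22 [10110]: clauses=FTFTT -> 0
  row 23 [10111]: clauses=FTFTT -> 0
  row 24 [11000]: clauses=TFFTT -> 0
  row 25 [11001]: clauses=TFFTT -> 0
  row 26 [11010]: clauses=TFFTT -> 0
  row 27 [11011]: clauses=TFFTT -> 0
  row 28 [11100]: clauses=TTFTF -> 0
  row 29 [11101]: clauses=TTFTF -> 0
  row 30 [11110]: clauses=FTFTF -> 0
  row 31 [11111]: clauses=FTFTF -> 0
Full result column, 8 rows per line (x1,x2 fixed per line; x3,x4,x5 runs 000..111 left to right):
  rows 0-7 [x1,x2=00]: 00000000  (ones: 0)
  rows 8-15 [x1,x2=01]: 00000000  (ones: 0)
  rows 16-23 [x1,x2=10]: 00000000  (ones: 0)
  rows 24-31 [x1,x2=11]: 00000000  (ones: 0)
Satisfying assignments = 0+0+0+0 = 0

0


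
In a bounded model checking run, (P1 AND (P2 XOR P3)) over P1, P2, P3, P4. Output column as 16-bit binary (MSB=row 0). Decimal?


Formula: (P1 AND (P2 XOR P3)) over P1, P2, P3, P4 (16 rows)
Evaluate each row (bits = P1,P2,P3,P4, MSB first):
  row 0 [0000]: (0 AND (0 XOR 0)) -> 0
  row 1 [0001]: (0 AND (0 XOR 0)) -> 0
  row 2 [0010]: (0 AND (0 XOR 1)) -> 0
  row 3 [0011]: (0 AND (0 XOR 1)) -> 0
  row 4 [0100]: (0 AND (1 XOR 0)) -> 0
  row 5 [0101]: (0 AND (1 XOR 0)) -> 0
  row 6 [0110]: (0 AND (1 XOR 1)) -> 0
  row 7 [0111]: (0 AND (1 XOR 1)) -> 0
  row 8 [1000]: (1 AND (0 XOR 0)) -> 0
  row 9 [1001]: (1 AND (0 XOR 0)) -> 0
  row 10 [1010]: (1 AND (0 XOR 1)) -> 1
  row 11 [1011]: (1 AND (0 XOR 1)) -> 1
  row 12 [1100]: (1 AND (1 XOR 0)) -> 1
  row 13 [1101]: (1 AND (1 XOR 0)) -> 1
  row 14 [1110]: (1 AND (1 XOR 1)) -> 0
  row 15 [1111]: (1 AND (1 XOR 1)) -> 0
Full result column, 4 rows per line (P1,P2 fixed per line; P3,P4 runs 00..11 left to right):
  rows 0-3 [P1,P2=00]: 0000  = hex 0
  rows 4-7 [P1,P2=01]: 0000  = hex 0
  rows 8-11 [P1,P2=10]: 0011  = hex 3
  rows 12-15 [P1,P2=11]: 1100  = hex C
Output column (row 0 .. row 15) = 0000000000111100
Output column grouped in 4s = 0000 0000 0011 1100 = 0x003C
Convert to decimal digit by digit (value = value*16 + digit):
  0 -> 0
  0*16 + 0 = 0
  0*16 + 3 = 3
  3*16 + 12 (C) = 60
Decimal = 60

60


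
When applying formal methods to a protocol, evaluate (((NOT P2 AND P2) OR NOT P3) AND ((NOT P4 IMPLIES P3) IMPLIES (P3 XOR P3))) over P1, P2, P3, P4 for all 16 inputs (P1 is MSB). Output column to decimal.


Formula: (((NOT P2 AND P2) OR NOT P3) AND ((NOT P4 IMPLIES P3) IMPLIES (P3 XOR P3))) over P1, P2, P3, P4 (16 rows)
Evaluate each row (bits = P1,P2,P3,P4, MSB first):
  row 0 [0000]: (((NOT 0 AND 0) OR NOT 0) AND ((NOT 0 IMPLIES 0) IMPLIES (0 XOR 0))) -> 1
  row 1 [0001]: (((NOT 0 AND 0) OR NOT 0) AND ((NOT 1 IMPLIES 0) IMPLIES (0 XOR 0))) -> 0
  row 2 [0010]: (((NOT 0 AND 0) OR NOT 1) AND ((NOT 0 IMPLIES 1) IMPLIES (1 XOR 1))) -> 0
  row 3 [0011]: (((NOT 0 AND 0) OR NOT 1) AND ((NOT 1 IMPLIES 1) IMPLIES (1 XOR 1))) -> 0
  row 4 [0100]: (((NOT 1 AND 1) OR NOT 0) AND ((NOT 0 IMPLIES 0) IMPLIES (0 XOR 0))) -> 1
  row 5 [0101]: (((NOT 1 AND 1) OR NOT 0) AND ((NOT 1 IMPLIES 0) IMPLIES (0 XOR 0))) -> 0
  row 6 [0110]: (((NOT 1 AND 1) OR NOT 1) AND ((NOT 0 IMPLIES 1) IMPLIES (1 XOR 1))) -> 0
  row 7 [0111]: (((NOT 1 AND 1) OR NOT 1) AND ((NOT 1 IMPLIES 1) IMPLIES (1 XOR 1))) -> 0
  row 8 [1000]: (((NOT 0 AND 0) OR NOT 0) AND ((NOT 0 IMPLIES 0) IMPLIES (0 XOR 0))) -> 1
  row 9 [1001]: (((NOT 0 AND 0) OR NOT 0) AND ((NOT 1 IMPLIES 0) IMPLIES (0 XOR 0))) -> 0
  row 10 [1010]: (((NOT 0 AND 0) OR NOT 1) AND ((NOT 0 IMPLIES 1) IMPLIES (1 XOR 1))) -> 0
  row 11 [1011]: (((NOT 0 AND 0) OR NOT 1) AND ((NOT 1 IMPLIES 1) IMPLIES (1 XOR 1))) -> 0
  row 12 [1100]: (((NOT 1 AND 1) OR NOT 0) AND ((NOT 0 IMPLIES 0) IMPLIES (0 XOR 0))) -> 1
  row 13 [1101]: (((NOT 1 AND 1) OR NOT 0) AND ((NOT 1 IMPLIES 0) IMPLIES (0 XOR 0))) -> 0
  row 14 [1110]: (((NOT 1 AND 1) OR NOT 1) AND ((NOT 0 IMPLIES 1) IMPLIES (1 XOR 1))) -> 0
  row 15 [1111]: (((NOT 1 AND 1) OR NOT 1) AND ((NOT 1 IMPLIES 1) IMPLIES (1 XOR 1))) -> 0
Full result column, 4 rows per line (P1,P2 fixed per line; P3,P4 runs 00..11 left to right):
  rows 0-3 [P1,P2=00]: 1000  = hex 8
  rows 4-7 [P1,P2=01]: 1000  = hex 8
  rows 8-11 [P1,P2=10]: 1000  = hex 8
  rows 12-15 [P1,P2=11]: 1000  = hex 8
Output column (row 0 .. row 15) = 1000100010001000
Output column grouped in 4s = 1000 1000 1000 1000 = 0x8888
Convert to decimal digit by digit (value = value*16 + digit):
  8 -> 8
  8*16 + 8 = 136
  136*16 + 8 = 2184
  2184*16 + 8 = 34952
Decimal = 34952

34952


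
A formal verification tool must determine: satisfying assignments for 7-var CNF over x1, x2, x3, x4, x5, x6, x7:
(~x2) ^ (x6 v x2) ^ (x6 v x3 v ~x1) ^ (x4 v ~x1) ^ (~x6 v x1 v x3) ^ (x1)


CNF with 6 clauses over 7 vars (128 assignments).
An assignment satisfies CNF iff every clause has >=1 true literal.
Check each row (bits = x1,x2,x3,x4,x5,x6,x7; clause T/F shown):
  row 0 [0000000]: clauses=TFTTTF -> 0
  row 1 [0000001]: clauses=TFTTTF -> 0
  row 2 [0000010]: clauses=TTTTFF -> 0
  row 3 [0000011]: clauses=TTTTFF -> 0
  row 4 [0000100]: clauses=TFTTTF -> 0
  (every remaining row is evaluated the same way; all 128 results are listed next)
Full result column, 8 rows per line (x1,x2,x3,x4 fixed per line; x5,x6,x7 runs 000..111 left to right):
  rows 0-7 [x1,x2,x3,x4=0000]: 00000000  (ones: 0)
  rows 8-15 [x1,x2,x3,x4=0001]: 00000000  (ones: 0)
  rows 16-23 [x1,x2,x3,x4=0010]: 00000000  (ones: 0)
  rows 24-31 [x1,x2,x3,x4=0011]: 00000000  (ones: 0)
  rows 32-39 [x1,x2,x3,x4=0100]: 00000000  (ones: 0)
  rows 40-47 [x1,x2,x3,x4=0101]: 00000000  (ones: 0)
  rows 48-55 [x1,x2,x3,x4=0110]: 00000000  (ones: 0)
  rows 56-63 [x1,x2,x3,x4=0111]: 00000000  (ones: 0)
  rows 64-71 [x1,x2,x3,x4=1000]: 00000000  (ones: 0)
  rows 72-79 [x1,x2,x3,x4=1001]: 00110011  (ones: 4)
  rows 80-87 [x1,x2,x3,x4=1010]: 00000000  (ones: 0)
  rows 88-95 [x1,x2,x3,x4=1011]: 00110011  (ones: 4)
  rows 96-103 [x1,x2,x3,x4=1100]: 00000000  (ones: 0)
  rows 104-111 [x1,x2,x3,x4=1101]: 00000000  (ones: 0)
  rows 112-119 [x1,x2,x3,x4=1110]: 00000000  (ones: 0)
  rows 120-127 [x1,x2,x3,x4=1111]: 00000000  (ones: 0)
Satisfying assignments = 0+0+0+0+0+0+0+0+0+4+0+4+0+0+0+0 = 8

8


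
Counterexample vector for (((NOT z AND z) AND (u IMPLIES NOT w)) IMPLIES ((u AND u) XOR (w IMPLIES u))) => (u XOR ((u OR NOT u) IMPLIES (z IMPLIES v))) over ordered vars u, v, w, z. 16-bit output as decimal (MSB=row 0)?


F1 = (((NOT z AND z) AND (u IMPLIES NOT w)) IMPLIES ((u AND u) XOR (w IMPLIES u)))
F2 = (u XOR ((u OR NOT u) IMPLIES (z IMPLIES v)))
Counterexample to F1=>F2 is where F1=1 and F2=0.
Evaluate each row (bits = u,v,w,z, MSB first):
  row 0 [0000]: F1=1 F2=1 -> F1&~F2 -> 0
  row 1 [0001]: F1=1 F2=0 -> F1&~F2 -> 1
  row 2 [0010]: F1=1 F2=1 -> F1&~F2 -> 0
  row 3 [0011]: F1=1 F2=0 -> F1&~F2 -> 1
  row 4 [0100]: F1=1 F2=1 -> F1&~F2 -> 0
  row 5 [0101]: F1=1 F2=1 -> F1&~F2 -> 0
  row 6 [0110]: F1=1 F2=1 -> F1&~F2 -> 0
  row 7 [0111]: F1=1 F2=1 -> F1&~F2 -> 0
  row 8 [1000]: F1=1 F2=0 -> F1&~F2 -> 1
  row 9 [1001]: F1=1 F2=1 -> F1&~F2 -> 0
  row 10 [1010]: F1=1 F2=0 -> F1&~F2 -> 1
  row 11 [1011]: F1=1 F2=1 -> F1&~F2 -> 0
  row 12 [1100]: F1=1 F2=0 -> F1&~F2 -> 1
  row 13 [1101]: F1=1 F2=0 -> F1&~F2 -> 1
  row 14 [1110]: F1=1 F2=0 -> F1&~F2 -> 1
  row 15 [1111]: F1=1 F2=0 -> F1&~F2 -> 1
Full result column, 4 rows per line (u,v fixed per line; w,z runs 00..11 left to right):
  rows 0-3 [u,v=00]: 0101  = hex 5
  rows 4-7 [u,v=01]: 0000  = hex 0
  rows 8-11 [u,v=10]: 1010  = hex A
  rows 12-15 [u,v=11]: 1111  = hex F
Counterexample vector (row 0 .. row 15) = 0101000010101111
Output column grouped in 4s = 0101 0000 1010 1111 = 0x50AF
Convert to decimal digit by digit (value = value*16 + digit):
  5 -> 5
  5*16 + 0 = 80
  80*16 + 10 (A) = 1290
  1290*16 + 15 (F) = 20655
Decimal = 20655

20655


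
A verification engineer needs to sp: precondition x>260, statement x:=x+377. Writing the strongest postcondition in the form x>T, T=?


Formula: sp(P, x:=E) = exists old_x. (x = E[old_x/x]) AND P[old_x/x] (old_x is the value of x before the assignment; eliminate old_x by solving x = E[old_x/x] for old_x)
Step 1: Precondition P: x>260, i.e. old_x > 260
Step 2: Assignment gives x = old_x + 377, so old_x = x - 377
Step 3: Substitute into P: x - 377 > 260
Step 4: Simplify: x > 260+377 = 637

637


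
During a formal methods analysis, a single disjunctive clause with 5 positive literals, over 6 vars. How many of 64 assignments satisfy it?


Step 1: Total=2^6=64
Step 2: Unsat when all 5 false: 2^1=2
Step 3: Sat=64-2=62

62


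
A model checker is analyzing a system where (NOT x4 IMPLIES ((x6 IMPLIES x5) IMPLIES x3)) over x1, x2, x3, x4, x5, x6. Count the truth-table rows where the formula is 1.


Formula: (NOT x4 IMPLIES ((x6 IMPLIES x5) IMPLIES x3)) over 6 vars (64 rows)
Evaluate each row (x1, x2, x3, x4, x5, x6 as bits, MSB first):
  row 0 [000000]: (NOT 0 IMPLIES ((0 IMPLIES 0) IMPLIES 0)) -> 0
  row 1 [000001]: (NOT 0 IMPLIES ((1 IMPLIES 0) IMPLIES 0)) -> 1
  row 2 [000010]: (NOT 0 IMPLIES ((0 IMPLIES 1) IMPLIES 0)) -> 0
  row 3 [000011]: (NOT 0 IMPLIES ((1 IMPLIES 1) IMPLIES 0)) -> 0
  row 4 [000100]: (NOT 1 IMPLIES ((0 IMPLIES 0) IMPLIES 0)) -> 1
  (every remaining row is evaluated the same way; all 64 results are listed next)
Full result column, 8 rows per line (x1,x2,x3 fixed per line; x4,x5,x6 runs 000..111 left to right):
  rows 0-7 [x1,x2,x3=000]: 01001111  (ones: 5)
  rows 8-15 [x1,x2,x3=001]: 11111111  (ones: 8)
  rows 16-23 [x1,x2,x3=010]: 01001111  (ones: 5)
  rows 24-31 [x1,x2,x3=011]: 11111111  (ones: 8)
  rows 32-39 [x1,x2,x3=100]: 01001111  (ones: 5)
  rows 40-47 [x1,x2,x3=101]: 11111111  (ones: 8)
  rows 48-55 [x1,x2,x3=110]: 01001111  (ones: 5)
  rows 56-63 [x1,x2,x3=111]: 11111111  (ones: 8)
Count of 1-rows = 5+8+5+8+5+8+5+8 = 52

52


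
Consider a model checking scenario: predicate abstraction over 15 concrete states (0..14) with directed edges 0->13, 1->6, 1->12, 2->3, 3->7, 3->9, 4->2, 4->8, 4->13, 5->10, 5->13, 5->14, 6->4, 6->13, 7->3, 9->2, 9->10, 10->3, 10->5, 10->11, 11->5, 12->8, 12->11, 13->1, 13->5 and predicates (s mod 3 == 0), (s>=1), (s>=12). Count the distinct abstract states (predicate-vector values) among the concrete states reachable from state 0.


BFS from 0:
Concrete reachable: {0, 1, 2, 3, 4, 5, 6, 7, 8, 9, 10, 11, 12, 13, 14}
Abstract via predicates (s mod 3 == 0), (s>=1), (s>=12):
  (0,1,0) <- {1, 2, 4, 5, 7, 8, 10, 11}
  (0,1,1) <- {13, 14}
  (1,0,0) <- {0}
  (1,1,0) <- {3, 6, 9}
  (1,1,1) <- {12}
Distinct abstract states = 5

5


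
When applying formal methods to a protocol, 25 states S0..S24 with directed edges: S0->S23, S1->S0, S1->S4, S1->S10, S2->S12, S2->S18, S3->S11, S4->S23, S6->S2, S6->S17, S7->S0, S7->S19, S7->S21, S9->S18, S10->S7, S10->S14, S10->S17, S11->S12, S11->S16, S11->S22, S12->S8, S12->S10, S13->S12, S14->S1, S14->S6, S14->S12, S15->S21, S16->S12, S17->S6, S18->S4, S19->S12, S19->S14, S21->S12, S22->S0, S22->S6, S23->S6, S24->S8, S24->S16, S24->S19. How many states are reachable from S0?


BFS from S0:
  layer 0: {S0}
  layer 1: {S23}
  layer 2: {S6}
  layer 3: {S2, S17}
  layer 4: {S12, S18}
  layer 5: {S4, S8, S10}
  layer 6: {S7, S14}
  layer 7: {S1, S19, S21}
Reachable set: {S0, S1, S2, S4, S6, S7, S8, S10, S12, S14, S17, S18, S19, S21, S23}
Count = 15

15


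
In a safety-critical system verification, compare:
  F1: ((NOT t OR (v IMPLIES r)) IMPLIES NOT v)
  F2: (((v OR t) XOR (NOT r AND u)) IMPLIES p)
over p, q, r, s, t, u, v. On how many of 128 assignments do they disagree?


F1 = ((NOT t OR (v IMPLIES r)) IMPLIES NOT v)
F2 = (((v OR t) XOR (NOT r AND u)) IMPLIES p)
Evaluate both on each of 128 rows (bits = p,q,r,s,t,u,v):
  row 0 [0000000]: F1=1 F2=1 -> 0
  row 1 [0000001]: F1=0 F2=0 -> 0
  row 2 [0000010]: F1=1 F2=0 (differ) -> 1
  row 3 [0000011]: F1=0 F2=1 (differ) -> 1
  row 4 [0000100]: F1=1 F2=0 (differ) -> 1
  (every remaining row is evaluated the same way; all 128 results are listed next)
Full result column, 8 rows per line (p,q,r,s fixed per line; t,u,v runs 000..111 left to right):
  rows 0-7 [p,q,r,s=0000]: 00111100  (ones: 4)
  rows 8-15 [p,q,r,s=0001]: 00111100  (ones: 4)
  rows 16-23 [p,q,r,s=0010]: 00001010  (ones: 2)
  rows 24-31 [p,q,r,s=0011]: 00001010  (ones: 2)
  rows 32-39 [p,q,r,s=0100]: 00111100  (ones: 4)
  rows 40-47 [p,q,r,s=0101]: 00111100  (ones: 4)
  rows 48-55 [p,q,r,s=0110]: 00001010  (ones: 2)
  rows 56-63 [p,q,r,s=0111]: 00001010  (ones: 2)
  rows 64-71 [p,q,r,s=1000]: 01010000  (ones: 2)
  rows 72-79 [p,q,r,s=1001]: 01010000  (ones: 2)
  rows 80-87 [p,q,r,s=1010]: 01010101  (ones: 4)
  rows 88-95 [p,q,r,s=1011]: 01010101  (ones: 4)
  rows 96-103 [p,q,r,s=1100]: 01010000  (ones: 2)
  rows 104-111 [p,q,r,s=1101]: 01010000  (ones: 2)
  rows 112-119 [p,q,r,s=1110]: 01010101  (ones: 4)
  rows 120-127 [p,q,r,s=1111]: 01010101  (ones: 4)
Disagreements = 4+4+2+2+4+4+2+2+2+2+4+4+2+2+4+4 = 48

48


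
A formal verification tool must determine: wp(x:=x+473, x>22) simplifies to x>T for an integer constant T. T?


Formula: wp(x:=E, P) = P[E/x] (substitute E for x in postcondition)
Step 1: Postcondition: x>22
Step 2: Substitute x+473 for x: x+473>22
Step 3: Solve for x: x > 22-473 = -451

-451


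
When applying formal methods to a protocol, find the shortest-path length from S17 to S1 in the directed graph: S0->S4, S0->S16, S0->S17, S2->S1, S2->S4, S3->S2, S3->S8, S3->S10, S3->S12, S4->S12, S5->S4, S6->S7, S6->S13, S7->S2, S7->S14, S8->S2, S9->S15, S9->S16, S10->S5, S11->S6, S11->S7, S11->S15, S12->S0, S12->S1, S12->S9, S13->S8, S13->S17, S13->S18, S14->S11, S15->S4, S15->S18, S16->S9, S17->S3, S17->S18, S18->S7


BFS layer-by-layer from S17:
  dist 0: {S17}
  dist 1: {S3, S18}
  dist 2: {S2, S7, S8, S10, S12}
  dist 3: {S0, S1, S4, S5, S9, S14}
  -> S1 reached at distance 3
Shortest path length = 3

3


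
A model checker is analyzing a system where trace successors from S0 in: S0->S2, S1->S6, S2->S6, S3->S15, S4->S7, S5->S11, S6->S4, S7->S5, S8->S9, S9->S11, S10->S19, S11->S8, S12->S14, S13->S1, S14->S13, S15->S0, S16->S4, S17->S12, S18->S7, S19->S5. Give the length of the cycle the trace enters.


Trace from S0 until a state repeats:
  S0 -> S2 -> S6 -> S4 -> S7 -> S5 -> S11 -> S8 -> S9 -> S11
S11 first seen at step 6, revisited at step 9.
Cycle length = 9 - 6 = 3

3


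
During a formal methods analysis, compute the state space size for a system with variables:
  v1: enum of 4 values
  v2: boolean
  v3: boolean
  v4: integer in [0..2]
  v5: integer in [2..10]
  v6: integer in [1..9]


State space = product of domain sizes of all variables.
Domain sizes:
  v1 (enum of 4 values): 4
  v2 (boolean): 2
  v3 (boolean): 2
  v4 (integer in [0..2]): 3
  v5 (integer in [2..10]): 9
  v6 (integer in [1..9]): 9
Product = 4 * 2 * 2 * 3 * 9 * 9 = 3888

3888


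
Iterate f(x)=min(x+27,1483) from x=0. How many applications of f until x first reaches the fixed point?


Step 1: x=0, cap=1483, increment=27
Step 2: x grows by 27 each step until capped at 1483; fixed point is x=1483
Step 3: iterations = ceil(1483/27) = 55

55


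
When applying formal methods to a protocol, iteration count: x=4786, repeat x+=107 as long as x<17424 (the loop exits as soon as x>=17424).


Step 1: x goes from 4786 toward 17424 by 107; the body runs while x<17424, so iterations = ceil((bound-start)/step)
Step 2: Distance=12638
Step 3: ceil(12638/107)=119

119


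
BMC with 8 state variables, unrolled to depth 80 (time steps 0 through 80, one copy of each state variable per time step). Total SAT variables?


BMC unrolls to depth k, creating one copy of each state var for steps 0..k.
Step count = 80 + 1 = 81 (steps 0 through 80)
Vars per step = 8
Total = 8 * 81 = 648

648


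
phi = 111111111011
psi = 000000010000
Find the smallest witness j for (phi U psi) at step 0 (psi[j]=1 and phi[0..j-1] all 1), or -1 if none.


(phi U psi) at 0: need smallest j with psi[j]=1 and phi[i]=1 for all i in [0,j).
Scan from step 0:
  step 0: phi=1, psi=0 -> continue
  step 1: phi=1, psi=0 -> continue
  step 2: phi=1, psi=0 -> continue
  step 3: phi=1, psi=0 -> continue
  step 7: psi=1 and phi held for [0,7) -> witness found
Witness step = 7

7


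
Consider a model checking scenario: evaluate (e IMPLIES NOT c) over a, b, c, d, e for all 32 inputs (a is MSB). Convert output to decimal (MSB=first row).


Formula: (e IMPLIES NOT c) over a, b, c, d, e (32 rows)
Evaluate each row (bits = a,b,c,d,e, MSB first):
  row 0 [00000]: (0 IMPLIES NOT 0) -> 1
  row 1 [00001]: (1 IMPLIES NOT 0) -> 1
  row 2 [00010]: (0 IMPLIES NOT 0) -> 1
  row 3 [00011]: (1 IMPLIES NOT 0) -> 1
  row 4 [00100]: (0 IMPLIES NOT 1) -> 1
  row 5 [00101]: (1 IMPLIES NOT 1) -> 0
  row 6 [00110]: (0 IMPLIES NOT 1) -> 1
  row 7 [00111]: (1 IMPLIES NOT 1) -> 0
  row 8 [01000]: (0 IMPLIES NOT 0) -> 1
  row 9 [01001]: (1 IMPLIES NOT 0) -> 1
  row 10 [01010]: (0 IMPLIES NOT 0) -> 1
  row 11 [01011]: (1 IMPLIES NOT 0) -> 1
  row 12 [01100]: (0 IMPLIES NOT 1) -> 1
  row 13 [01101]: (1 IMPLIES NOT 1) -> 0
  row 14 [01110]: (0 IMPLIES NOT 1) -> 1
  row 15 [01111]: (1 IMPLIES NOT 1) -> 0
  row 16 [10000]: (0 IMPLIES NOT 0) -> 1
  row 17 [10001]: (1 IMPLIES NOT 0) -> 1
  row 18 [10010]: (0 IMPLIES NOT 0) -> 1
  row 19 [10011]: (1 IMPLIES NOT 0) -> 1
  row 20 [10100]: (0 IMPLIES NOT 1) -> 1
  row 21 [10101]: (1 IMPLIES NOT 1) -> 0
  row 22 [10110]: (0 IMPLIES NOT 1) -> 1
  row 23 [10111]: (1 IMPLIES NOT 1) -> 0
  row 24 [11000]: (0 IMPLIES NOT 0) -> 1
  row 25 [11001]: (1 IMPLIES NOT 0) -> 1
  row 26 [11010]: (0 IMPLIES NOT 0) -> 1
  row 27 [11011]: (1 IMPLIES NOT 0) -> 1
  row 28 [11100]: (0 IMPLIES NOT 1) -> 1
  row 29 [11101]: (1 IMPLIES NOT 1) -> 0
  row 30 [11110]: (0 IMPLIES NOT 1) -> 1
  row 31 [11111]: (1 IMPLIES NOT 1) -> 0
Full result column, 4 rows per line (a,b,c fixed per line; d,e runs 00..11 left to right):
  rows 0-3 [a,b,c=000]: 1111  = hex F
  rows 4-7 [a,b,c=001]: 1010  = hex A
  rows 8-11 [a,b,c=010]: 1111  = hex F
  rows 12-15 [a,b,c=011]: 1010  = hex A
  rows 16-19 [a,b,c=100]: 1111  = hex F
  rows 20-23 [a,b,c=101]: 1010  = hex A
  rows 24-27 [a,b,c=110]: 1111  = hex F
  rows 28-31 [a,b,c=111]: 1010  = hex A
Output column (row 0 .. row 31) = 11111010111110101111101011111010
Output column grouped in 4s = 1111 1010 1111 1010 1111 1010 1111 1010 = 0xFAFAFAFA
Convert to decimal digit by digit (value = value*16 + digit):
  F -> 15
  15*16 + 10 (A) = 250
  250*16 + 15 (F) = 4015
  4015*16 + 10 (A) = 64250
  64250*16 + 15 (F) = 1028015
  1028015*16 + 10 (A) = 16448250
  16448250*16 + 15 (F) = 263172015
  263172015*16 + 10 (A) = 4210752250
Decimal = 4210752250

4210752250


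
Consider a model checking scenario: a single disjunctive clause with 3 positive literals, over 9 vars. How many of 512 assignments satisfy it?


Step 1: Total=2^9=512
Step 2: Unsat when all 3 false: 2^6=64
Step 3: Sat=512-64=448

448


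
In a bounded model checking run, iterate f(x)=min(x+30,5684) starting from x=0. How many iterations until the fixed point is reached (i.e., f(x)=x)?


Step 1: x=0, cap=5684, increment=30
Step 2: x grows by 30 each step until capped at 5684; fixed point is x=5684
Step 3: iterations = ceil(5684/30) = 190

190


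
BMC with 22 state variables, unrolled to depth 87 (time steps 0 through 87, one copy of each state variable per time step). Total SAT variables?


BMC unrolls to depth k, creating one copy of each state var for steps 0..k.
Step count = 87 + 1 = 88 (steps 0 through 87)
Vars per step = 22
Total = 22 * 88 = 1936

1936


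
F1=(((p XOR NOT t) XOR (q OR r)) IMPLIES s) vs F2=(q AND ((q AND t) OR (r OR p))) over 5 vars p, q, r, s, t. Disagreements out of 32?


F1 = (((p XOR NOT t) XOR (q OR r)) IMPLIES s)
F2 = (q AND ((q AND t) OR (r OR p)))
Evaluate both on each of 32 rows (bits = p,q,r,s,t):
  row 0 [00000]: F1=0 F2=0 -> 0
  row 1 [00001]: F1=1 F2=0 (differ) -> 1
  row 2 [00010]: F1=1 F2=0 (differ) -> 1
  row 3 [00011]: F1=1 F2=0 (differ) -> 1
  row 4 [00100]: F1=1 F2=0 (differ) -> 1
  row 5 [00101]: F1=0 F2=0 -> 0
  row 6 [00110]: F1=1 F2=0 (differ) -> 1
  row 7 [00111]: F1=1 F2=0 (differ) -> 1
  row 8 [01000]: F1=1 F2=0 (differ) -> 1
  row 9 [01001]: F1=0 F2=1 (differ) -> 1
  row 10 [01010]: F1=1 F2=0 (differ) -> 1
  row 11 [01011]: F1=1 F2=1 -> 0
  row 12 [01100]: F1=1 F2=1 -> 0
  row 13 [01101]: F1=0 F2=1 (differ) -> 1
  row 14 [01110]: F1=1 F2=1 -> 0
  row 15 [01111]: F1=1 F2=1 -> 0
  row 16 [10000]: F1=1 F2=0 (differ) -> 1
  row 17 [10001]: F1=0 F2=0 -> 0
  row 18 [10010]: F1=1 F2=0 (differ) -> 1
  row 19 [10011]: F1=1 F2=0 (differ) -> 1
  row 20 [10100]: F1=0 F2=0 -> 0
  row 21 [10101]: F1=1 F2=0 (differ) -> 1
  row 22 [10110]: F1=1 F2=0 (differ) -> 1
  row 23 [10111]: F1=1 F2=0 (differ) -> 1
  row 24 [11000]: F1=0 F2=1 (differ) -> 1
  row 25 [11001]: F1=1 F2=1 -> 0
  row 26 [11010]: F1=1 F2=1 -> 0
  row 27 [11011]: F1=1 F2=1 -> 0
  row 28 [11100]: F1=0 F2=1 (differ) -> 1
  row 29 [11101]: F1=1 F2=1 -> 0
  row 30 [11110]: F1=1 F2=1 -> 0
  row 31 [11111]: F1=1 F2=1 -> 0
Full result column, 8 rows per line (p,q fixed per line; r,s,t runs 000..111 left to right):
  rows 0-7 [p,q=00]: 01111011  (ones: 6)
  rows 8-15 [p,q=01]: 11100100  (ones: 4)
  rows 16-23 [p,q=10]: 10110111  (ones: 6)
  rows 24-31 [p,q=11]: 10001000  (ones: 2)
Disagreements = 6+4+6+2 = 18

18


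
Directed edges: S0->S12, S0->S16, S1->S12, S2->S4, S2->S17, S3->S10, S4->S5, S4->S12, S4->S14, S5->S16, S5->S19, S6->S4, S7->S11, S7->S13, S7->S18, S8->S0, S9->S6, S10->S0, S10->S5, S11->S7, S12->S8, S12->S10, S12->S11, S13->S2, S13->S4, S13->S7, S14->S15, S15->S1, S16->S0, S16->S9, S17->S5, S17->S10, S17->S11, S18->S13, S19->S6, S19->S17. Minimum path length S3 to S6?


BFS layer-by-layer from S3:
  dist 0: {S3}
  dist 1: {S10}
  dist 2: {S0, S5}
  dist 3: {S12, S16, S19}
  dist 4: {S6, S8, S9, S11, S17}
  -> S6 reached at distance 4
Shortest path length = 4

4


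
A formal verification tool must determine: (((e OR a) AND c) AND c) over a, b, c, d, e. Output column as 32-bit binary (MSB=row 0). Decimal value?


Formula: (((e OR a) AND c) AND c) over a, b, c, d, e (32 rows)
Evaluate each row (bits = a,b,c,d,e, MSB first):
  row 0 [00000]: (((0 OR 0) AND 0) AND 0) -> 0
  row 1 [00001]: (((1 OR 0) AND 0) AND 0) -> 0
  row 2 [00010]: (((0 OR 0) AND 0) AND 0) -> 0
  row 3 [00011]: (((1 OR 0) AND 0) AND 0) -> 0
  row 4 [00100]: (((0 OR 0) AND 1) AND 1) -> 0
  row 5 [00101]: (((1 OR 0) AND 1) AND 1) -> 1
  row 6 [00110]: (((0 OR 0) AND 1) AND 1) -> 0
  row 7 [00111]: (((1 OR 0) AND 1) AND 1) -> 1
  row 8 [01000]: (((0 OR 0) AND 0) AND 0) -> 0
  row 9 [01001]: (((1 OR 0) AND 0) AND 0) -> 0
  row 10 [01010]: (((0 OR 0) AND 0) AND 0) -> 0
  row 11 [01011]: (((1 OR 0) AND 0) AND 0) -> 0
  row 12 [01100]: (((0 OR 0) AND 1) AND 1) -> 0
  row 13 [01101]: (((1 OR 0) AND 1) AND 1) -> 1
  row 14 [01110]: (((0 OR 0) AND 1) AND 1) -> 0
  row 15 [01111]: (((1 OR 0) AND 1) AND 1) -> 1
  row 16 [10000]: (((0 OR 1) AND 0) AND 0) -> 0
  row 17 [10001]: (((1 OR 1) AND 0) AND 0) -> 0
  row 18 [10010]: (((0 OR 1) AND 0) AND 0) -> 0
  row 19 [10011]: (((1 OR 1) AND 0) AND 0) -> 0
  row 20 [10100]: (((0 OR 1) AND 1) AND 1) -> 1
  row 21 [10101]: (((1 OR 1) AND 1) AND 1) -> 1
  row 22 [10110]: (((0 OR 1) AND 1) AND 1) -> 1
  row 23 [10111]: (((1 OR 1) AND 1) AND 1) -> 1
  row 24 [11000]: (((0 OR 1) AND 0) AND 0) -> 0
  row 25 [11001]: (((1 OR 1) AND 0) AND 0) -> 0
  row 26 [11010]: (((0 OR 1) AND 0) AND 0) -> 0
  row 27 [11011]: (((1 OR 1) AND 0) AND 0) -> 0
  row 28 [11100]: (((0 OR 1) AND 1) AND 1) -> 1
  row 29 [11101]: (((1 OR 1) AND 1) AND 1) -> 1
  row 30 [11110]: (((0 OR 1) AND 1) AND 1) -> 1
  row 31 [11111]: (((1 OR 1) AND 1) AND 1) -> 1
Full result column, 4 rows per line (a,b,c fixed per line; d,e runs 00..11 left to right):
  rows 0-3 [a,b,c=000]: 0000  = hex 0
  rows 4-7 [a,b,c=001]: 0101  = hex 5
  rows 8-11 [a,b,c=010]: 0000  = hex 0
  rows 12-15 [a,b,c=011]: 0101  = hex 5
  rows 16-19 [a,b,c=100]: 0000  = hex 0
  rows 20-23 [a,b,c=101]: 1111  = hex F
  rows 24-27 [a,b,c=110]: 0000  = hex 0
  rows 28-31 [a,b,c=111]: 1111  = hex F
Output column (row 0 .. row 31) = 00000101000001010000111100001111
Output column grouped in 4s = 0000 0101 0000 0101 0000 1111 0000 1111 = 0x05050F0F
Convert to decimal digit by digit (value = value*16 + digit):
  0 -> 0
  0*16 + 5 = 5
  5*16 + 0 = 80
  80*16 + 5 = 1285
  1285*16 + 0 = 20560
  20560*16 + 15 (F) = 328975
  328975*16 + 0 = 5263600
  5263600*16 + 15 (F) = 84217615
Decimal = 84217615

84217615


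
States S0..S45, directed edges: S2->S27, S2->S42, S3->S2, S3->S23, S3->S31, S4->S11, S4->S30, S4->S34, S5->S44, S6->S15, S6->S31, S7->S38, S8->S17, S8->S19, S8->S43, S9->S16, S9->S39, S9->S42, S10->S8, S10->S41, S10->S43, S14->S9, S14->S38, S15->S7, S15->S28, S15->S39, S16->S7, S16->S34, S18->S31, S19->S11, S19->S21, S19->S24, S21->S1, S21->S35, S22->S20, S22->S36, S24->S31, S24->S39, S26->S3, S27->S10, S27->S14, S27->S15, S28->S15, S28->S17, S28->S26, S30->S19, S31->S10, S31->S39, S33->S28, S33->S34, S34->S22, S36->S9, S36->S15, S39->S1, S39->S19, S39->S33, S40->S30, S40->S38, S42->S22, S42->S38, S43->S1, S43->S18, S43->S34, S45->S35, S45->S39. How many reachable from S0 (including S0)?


BFS from S0:
  layer 0: {S0}
Reachable set: {S0}
Count = 1

1


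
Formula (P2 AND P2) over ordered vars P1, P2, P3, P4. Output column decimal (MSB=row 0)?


Formula: (P2 AND P2) over P1, P2, P3, P4 (16 rows)
Evaluate each row (bits = P1,P2,P3,P4, MSB first):
  row 0 [0000]: (0 AND 0) -> 0
  row 1 [0001]: (0 AND 0) -> 0
  row 2 [0010]: (0 AND 0) -> 0
  row 3 [0011]: (0 AND 0) -> 0
  row 4 [0100]: (1 AND 1) -> 1
  row 5 [0101]: (1 AND 1) -> 1
  row 6 [0110]: (1 AND 1) -> 1
  row 7 [0111]: (1 AND 1) -> 1
  row 8 [1000]: (0 AND 0) -> 0
  row 9 [1001]: (0 AND 0) -> 0
  row 10 [1010]: (0 AND 0) -> 0
  row 11 [1011]: (0 AND 0) -> 0
  row 12 [1100]: (1 AND 1) -> 1
  row 13 [1101]: (1 AND 1) -> 1
  row 14 [1110]: (1 AND 1) -> 1
  row 15 [1111]: (1 AND 1) -> 1
Full result column, 4 rows per line (P1,P2 fixed per line; P3,P4 runs 00..11 left to right):
  rows 0-3 [P1,P2=00]: 0000  = hex 0
  rows 4-7 [P1,P2=01]: 1111  = hex F
  rows 8-11 [P1,P2=10]: 0000  = hex 0
  rows 12-15 [P1,P2=11]: 1111  = hex F
Output column (row 0 .. row 15) = 0000111100001111
Output column grouped in 4s = 0000 1111 0000 1111 = 0x0F0F
Convert to decimal digit by digit (value = value*16 + digit):
  0 -> 0
  0*16 + 15 (F) = 15
  15*16 + 0 = 240
  240*16 + 15 (F) = 3855
Decimal = 3855

3855


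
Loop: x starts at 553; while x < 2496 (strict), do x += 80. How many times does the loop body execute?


Step 1: x goes from 553 toward 2496 by 80; the body runs while x<2496, so iterations = ceil((bound-start)/step)
Step 2: Distance=1943
Step 3: ceil(1943/80)=25

25


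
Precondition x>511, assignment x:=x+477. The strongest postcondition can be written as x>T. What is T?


Formula: sp(P, x:=E) = exists old_x. (x = E[old_x/x]) AND P[old_x/x] (old_x is the value of x before the assignment; eliminate old_x by solving x = E[old_x/x] for old_x)
Step 1: Precondition P: x>511, i.e. old_x > 511
Step 2: Assignment gives x = old_x + 477, so old_x = x - 477
Step 3: Substitute into P: x - 477 > 511
Step 4: Simplify: x > 511+477 = 988

988


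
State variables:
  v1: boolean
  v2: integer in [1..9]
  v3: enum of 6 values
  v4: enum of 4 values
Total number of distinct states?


State space = product of domain sizes of all variables.
Domain sizes:
  v1 (boolean): 2
  v2 (integer in [1..9]): 9
  v3 (enum of 6 values): 6
  v4 (enum of 4 values): 4
Product = 2 * 9 * 6 * 4 = 432

432


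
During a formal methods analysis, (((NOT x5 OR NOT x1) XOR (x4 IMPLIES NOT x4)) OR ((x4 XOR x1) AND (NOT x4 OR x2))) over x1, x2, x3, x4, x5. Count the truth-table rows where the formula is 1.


Formula: (((NOT x5 OR NOT x1) XOR (x4 IMPLIES NOT x4)) OR ((x4 XOR x1) AND (NOT x4 OR x2))) over 5 vars (32 rows)
Evaluate each row (x1, x2, x3, x4, x5 as bits, MSB first):
  row 0 [00000]: (((NOT 0 OR NOT 0) XOR (0 IMPLIES NOT 0)) OR ((0 XOR 0) AND (NOT 0 OR 0))) -> 0
  row 1 [00001]: (((NOT 1 OR NOT 0) XOR (0 IMPLIES NOT 0)) OR ((0 XOR 0) AND (NOT 0 OR 0))) -> 0
  row 2 [00010]: (((NOT 0 OR NOT 0) XOR (1 IMPLIES NOT 1)) OR ((1 XOR 0) AND (NOT 1 OR 0))) -> 1
  row 3 [00011]: (((NOT 1 OR NOT 0) XOR (1 IMPLIES NOT 1)) OR ((1 XOR 0) AND (NOT 1 OR 0))) -> 1
  row 4 [00100]: (((NOT 0 OR NOT 0) XOR (0 IMPLIES NOT 0)) OR ((0 XOR 0) AND (NOT 0 OR 0))) -> 0
  row 5 [00101]: (((NOT 1 OR NOT 0) XOR (0 IMPLIES NOT 0)) OR ((0 XOR 0) AND (NOT 0 OR 0))) -> 0
  row 6 [00110]: (((NOT 0 OR NOT 0) XOR (1 IMPLIES NOT 1)) OR ((1 XOR 0) AND (NOT 1 OR 0))) -> 1
  row 7 [00111]: (((NOT 1 OR NOT 0) XOR (1 IMPLIES NOT 1)) OR ((1 XOR 0) AND (NOT 1 OR 0))) -> 1
  row 8 [01000]: (((NOT 0 OR NOT 0) XOR (0 IMPLIES NOT 0)) OR ((0 XOR 0) AND (NOT 0 OR 1))) -> 0
  row 9 [01001]: (((NOT 1 OR NOT 0) XOR (0 IMPLIES NOT 0)) OR ((0 XOR 0) AND (NOT 0 OR 1))) -> 0
  row 10 [01010]: (((NOT 0 OR NOT 0) XOR (1 IMPLIES NOT 1)) OR ((1 XOR 0) AND (NOT 1 OR 1))) -> 1
  row 11 [01011]: (((NOT 1 OR NOT 0) XOR (1 IMPLIES NOT 1)) OR ((1 XOR 0) AND (NOT 1 OR 1))) -> 1
  row 12 [01100]: (((NOT 0 OR NOT 0) XOR (0 IMPLIES NOT 0)) OR ((0 XOR 0) AND (NOT 0 OR 1))) -> 0
  row 13 [01101]: (((NOT 1 OR NOT 0) XOR (0 IMPLIES NOT 0)) OR ((0 XOR 0) AND (NOT 0 OR 1))) -> 0
  row 14 [01110]: (((NOT 0 OR NOT 0) XOR (1 IMPLIES NOT 1)) OR ((1 XOR 0) AND (NOT 1 OR 1))) -> 1
  row 15 [01111]: (((NOT 1 OR NOT 0) XOR (1 IMPLIES NOT 1)) OR ((1 XOR 0) AND (NOT 1 OR 1))) -> 1
  row 16 [10000]: (((NOT 0 OR NOT 1) XOR (0 IMPLIES NOT 0)) OR ((0 XOR 1) AND (NOT 0 OR 0))) -> 1
  row 17 [10001]: (((NOT 1 OR NOT 1) XOR (0 IMPLIES NOT 0)) OR ((0 XOR 1) AND (NOT 0 OR 0))) -> 1
  row 18 [10010]: (((NOT 0 OR NOT 1) XOR (1 IMPLIES NOT 1)) OR ((1 XOR 1) AND (NOT 1 OR 0))) -> 1
  row 19 [10011]: (((NOT 1 OR NOT 1) XOR (1 IMPLIES NOT 1)) OR ((1 XOR 1) AND (NOT 1 OR 0))) -> 0
  row 20 [10100]: (((NOT 0 OR NOT 1) XOR (0 IMPLIES NOT 0)) OR ((0 XOR 1) AND (NOT 0 OR 0))) -> 1
  row 21 [10101]: (((NOT 1 OR NOT 1) XOR (0 IMPLIES NOT 0)) OR ((0 XOR 1) AND (NOT 0 OR 0))) -> 1
  row 22 [10110]: (((NOT 0 OR NOT 1) XOR (1 IMPLIES NOT 1)) OR ((1 XOR 1) AND (NOT 1 OR 0))) -> 1
  row 23 [10111]: (((NOT 1 OR NOT 1) XOR (1 IMPLIES NOT 1)) OR ((1 XOR 1) AND (NOT 1 OR 0))) -> 0
  row 24 [11000]: (((NOT 0 OR NOT 1) XOR (0 IMPLIES NOT 0)) OR ((0 XOR 1) AND (NOT 0 OR 1))) -> 1
  row 25 [11001]: (((NOT 1 OR NOT 1) XOR (0 IMPLIES NOT 0)) OR ((0 XOR 1) AND (NOT 0 OR 1))) -> 1
  row 26 [11010]: (((NOT 0 OR NOT 1) XOR (1 IMPLIES NOT 1)) OR ((1 XOR 1) AND (NOT 1 OR 1))) -> 1
  row 27 [11011]: (((NOT 1 OR NOT 1) XOR (1 IMPLIES NOT 1)) OR ((1 XOR 1) AND (NOT 1 OR 1))) -> 0
  row 28 [11100]: (((NOT 0 OR NOT 1) XOR (0 IMPLIES NOT 0)) OR ((0 XOR 1) AND (NOT 0 OR 1))) -> 1
  row 29 [11101]: (((NOT 1 OR NOT 1) XOR (0 IMPLIES NOT 0)) OR ((0 XOR 1) AND (NOT 0 OR 1))) -> 1
  row 30 [11110]: (((NOT 0 OR NOT 1) XOR (1 IMPLIES NOT 1)) OR ((1 XOR 1) AND (NOT 1 OR 1))) -> 1
  row 31 [11111]: (((NOT 1 OR NOT 1) XOR (1 IMPLIES NOT 1)) OR ((1 XOR 1) AND (NOT 1 OR 1))) -> 0
Full result column, 8 rows per line (x1,x2 fixed per line; x3,x4,x5 runs 000..111 left to right):
  rows 0-7 [x1,x2=00]: 00110011  (ones: 4)
  rows 8-15 [x1,x2=01]: 00110011  (ones: 4)
  rows 16-23 [x1,x2=10]: 11101110  (ones: 6)
  rows 24-31 [x1,x2=11]: 11101110  (ones: 6)
Count of 1-rows = 4+4+6+6 = 20

20
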